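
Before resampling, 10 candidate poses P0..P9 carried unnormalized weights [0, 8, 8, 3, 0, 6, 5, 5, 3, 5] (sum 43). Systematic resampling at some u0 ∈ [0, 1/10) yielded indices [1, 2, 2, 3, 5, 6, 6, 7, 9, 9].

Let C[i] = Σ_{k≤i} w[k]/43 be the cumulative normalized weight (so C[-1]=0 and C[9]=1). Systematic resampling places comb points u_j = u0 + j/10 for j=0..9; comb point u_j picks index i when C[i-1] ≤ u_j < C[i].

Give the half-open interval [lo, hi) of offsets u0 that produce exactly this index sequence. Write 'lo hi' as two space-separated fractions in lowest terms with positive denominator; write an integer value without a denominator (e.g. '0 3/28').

37/430 21/215

C = [0, 8/43, 16/43, 19/43, 19/43, 25/43, 30/43, 35/43, 38/43, 1]
j=0 picked index 1: u0 ∈ [0, 8/43)
j=1 picked index 2: u0 ∈ [37/430, 117/430)
j=2 picked index 2: u0 ∈ [-3/215, 37/215)
j=3 picked index 3: u0 ∈ [31/430, 61/430)
j=4 picked index 5: u0 ∈ [9/215, 39/215)
j=5 picked index 6: u0 ∈ [7/86, 17/86)
j=6 picked index 6: u0 ∈ [-4/215, 21/215)
j=7 picked index 7: u0 ∈ [-1/430, 49/430)
j=8 picked index 9: u0 ∈ [18/215, 1/5)
j=9 picked index 9: u0 ∈ [-7/430, 1/10)
intersection: [37/430, 21/215)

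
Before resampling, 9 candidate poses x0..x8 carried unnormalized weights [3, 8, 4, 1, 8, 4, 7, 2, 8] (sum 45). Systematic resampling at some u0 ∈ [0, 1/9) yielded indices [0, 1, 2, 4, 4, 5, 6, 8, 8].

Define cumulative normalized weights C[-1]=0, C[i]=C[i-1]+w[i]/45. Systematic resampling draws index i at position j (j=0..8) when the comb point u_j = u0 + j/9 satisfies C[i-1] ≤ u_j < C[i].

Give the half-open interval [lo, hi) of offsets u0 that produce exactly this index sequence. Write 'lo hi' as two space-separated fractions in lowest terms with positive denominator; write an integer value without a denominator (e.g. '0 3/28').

C = [1/15, 11/45, 1/3, 16/45, 8/15, 28/45, 7/9, 37/45, 1]
j=0 picked index 0: u0 ∈ [0, 1/15)
j=1 picked index 1: u0 ∈ [-2/45, 2/15)
j=2 picked index 2: u0 ∈ [1/45, 1/9)
j=3 picked index 4: u0 ∈ [1/45, 1/5)
j=4 picked index 4: u0 ∈ [-4/45, 4/45)
j=5 picked index 5: u0 ∈ [-1/45, 1/15)
j=6 picked index 6: u0 ∈ [-2/45, 1/9)
j=7 picked index 8: u0 ∈ [2/45, 2/9)
j=8 picked index 8: u0 ∈ [-1/15, 1/9)
intersection: [2/45, 1/15)

2/45 1/15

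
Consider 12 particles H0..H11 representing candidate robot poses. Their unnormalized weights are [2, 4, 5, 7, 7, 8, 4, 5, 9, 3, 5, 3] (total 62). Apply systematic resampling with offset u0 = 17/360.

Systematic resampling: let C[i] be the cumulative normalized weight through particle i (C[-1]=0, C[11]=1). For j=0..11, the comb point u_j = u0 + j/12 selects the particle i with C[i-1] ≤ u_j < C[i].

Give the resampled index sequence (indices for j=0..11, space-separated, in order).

C = [1/31, 3/31, 11/62, 9/31, 25/62, 33/62, 37/62, 21/31, 51/62, 27/31, 59/62, 1]
j=0: u_0=17/360 ∈ [1/31, 3/31) → index 1
j=1: u_1=47/360 ∈ [3/31, 11/62) → index 2
j=2: u_2=77/360 ∈ [11/62, 9/31) → index 3
j=3: u_3=107/360 ∈ [9/31, 25/62) → index 4
j=4: u_4=137/360 ∈ [9/31, 25/62) → index 4
j=5: u_5=167/360 ∈ [25/62, 33/62) → index 5
j=6: u_6=197/360 ∈ [33/62, 37/62) → index 6
j=7: u_7=227/360 ∈ [37/62, 21/31) → index 7
j=8: u_8=257/360 ∈ [21/31, 51/62) → index 8
j=9: u_9=287/360 ∈ [21/31, 51/62) → index 8
j=10: u_10=317/360 ∈ [27/31, 59/62) → index 10
j=11: u_11=347/360 ∈ [59/62, 1) → index 11

1 2 3 4 4 5 6 7 8 8 10 11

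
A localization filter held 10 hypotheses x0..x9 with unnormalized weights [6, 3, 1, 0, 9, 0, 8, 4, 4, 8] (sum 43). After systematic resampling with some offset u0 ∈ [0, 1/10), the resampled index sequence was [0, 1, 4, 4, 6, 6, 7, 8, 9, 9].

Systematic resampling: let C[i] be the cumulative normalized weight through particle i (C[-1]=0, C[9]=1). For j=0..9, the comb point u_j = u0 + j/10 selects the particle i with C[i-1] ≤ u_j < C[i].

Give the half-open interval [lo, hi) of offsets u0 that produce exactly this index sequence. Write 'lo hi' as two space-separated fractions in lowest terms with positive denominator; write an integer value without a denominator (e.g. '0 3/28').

9/215 1/10

C = [6/43, 9/43, 10/43, 10/43, 19/43, 19/43, 27/43, 31/43, 35/43, 1]
j=0 picked index 0: u0 ∈ [0, 6/43)
j=1 picked index 1: u0 ∈ [17/430, 47/430)
j=2 picked index 4: u0 ∈ [7/215, 52/215)
j=3 picked index 4: u0 ∈ [-29/430, 61/430)
j=4 picked index 6: u0 ∈ [9/215, 49/215)
j=5 picked index 6: u0 ∈ [-5/86, 11/86)
j=6 picked index 7: u0 ∈ [6/215, 26/215)
j=7 picked index 8: u0 ∈ [9/430, 49/430)
j=8 picked index 9: u0 ∈ [3/215, 1/5)
j=9 picked index 9: u0 ∈ [-37/430, 1/10)
intersection: [9/215, 1/10)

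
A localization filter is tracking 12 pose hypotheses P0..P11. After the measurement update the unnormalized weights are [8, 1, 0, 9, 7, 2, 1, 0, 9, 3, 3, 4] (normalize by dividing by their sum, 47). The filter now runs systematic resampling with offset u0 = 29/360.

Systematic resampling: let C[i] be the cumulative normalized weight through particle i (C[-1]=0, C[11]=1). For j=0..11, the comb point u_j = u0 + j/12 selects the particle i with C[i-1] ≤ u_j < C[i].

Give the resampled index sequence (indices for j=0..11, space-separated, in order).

C = [8/47, 9/47, 9/47, 18/47, 25/47, 27/47, 28/47, 28/47, 37/47, 40/47, 43/47, 1]
j=0: u_0=29/360 ∈ [0, 8/47) → index 0
j=1: u_1=59/360 ∈ [0, 8/47) → index 0
j=2: u_2=89/360 ∈ [9/47, 18/47) → index 3
j=3: u_3=119/360 ∈ [9/47, 18/47) → index 3
j=4: u_4=149/360 ∈ [18/47, 25/47) → index 4
j=5: u_5=179/360 ∈ [18/47, 25/47) → index 4
j=6: u_6=209/360 ∈ [27/47, 28/47) → index 6
j=7: u_7=239/360 ∈ [28/47, 37/47) → index 8
j=8: u_8=269/360 ∈ [28/47, 37/47) → index 8
j=9: u_9=299/360 ∈ [37/47, 40/47) → index 9
j=10: u_10=329/360 ∈ [40/47, 43/47) → index 10
j=11: u_11=359/360 ∈ [43/47, 1) → index 11

0 0 3 3 4 4 6 8 8 9 10 11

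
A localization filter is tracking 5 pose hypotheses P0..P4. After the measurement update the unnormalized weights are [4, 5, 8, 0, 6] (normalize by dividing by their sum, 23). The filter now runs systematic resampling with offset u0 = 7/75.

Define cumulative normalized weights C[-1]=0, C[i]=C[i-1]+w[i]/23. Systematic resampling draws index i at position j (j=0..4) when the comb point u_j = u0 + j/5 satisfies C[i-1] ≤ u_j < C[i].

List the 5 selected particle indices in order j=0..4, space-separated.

C = [4/23, 9/23, 17/23, 17/23, 1]
j=0: u_0=7/75 ∈ [0, 4/23) → index 0
j=1: u_1=22/75 ∈ [4/23, 9/23) → index 1
j=2: u_2=37/75 ∈ [9/23, 17/23) → index 2
j=3: u_3=52/75 ∈ [9/23, 17/23) → index 2
j=4: u_4=67/75 ∈ [17/23, 1) → index 4

0 1 2 2 4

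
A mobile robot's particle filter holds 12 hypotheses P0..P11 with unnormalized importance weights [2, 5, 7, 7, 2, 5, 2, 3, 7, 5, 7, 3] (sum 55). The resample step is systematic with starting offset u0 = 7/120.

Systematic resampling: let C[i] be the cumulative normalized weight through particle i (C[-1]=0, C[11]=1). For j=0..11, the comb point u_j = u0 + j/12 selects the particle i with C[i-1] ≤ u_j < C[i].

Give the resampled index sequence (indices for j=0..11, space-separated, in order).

C = [2/55, 7/55, 14/55, 21/55, 23/55, 28/55, 6/11, 3/5, 8/11, 9/11, 52/55, 1]
j=0: u_0=7/120 ∈ [2/55, 7/55) → index 1
j=1: u_1=17/120 ∈ [7/55, 14/55) → index 2
j=2: u_2=9/40 ∈ [7/55, 14/55) → index 2
j=3: u_3=37/120 ∈ [14/55, 21/55) → index 3
j=4: u_4=47/120 ∈ [21/55, 23/55) → index 4
j=5: u_5=19/40 ∈ [23/55, 28/55) → index 5
j=6: u_6=67/120 ∈ [6/11, 3/5) → index 7
j=7: u_7=77/120 ∈ [3/5, 8/11) → index 8
j=8: u_8=29/40 ∈ [3/5, 8/11) → index 8
j=9: u_9=97/120 ∈ [8/11, 9/11) → index 9
j=10: u_10=107/120 ∈ [9/11, 52/55) → index 10
j=11: u_11=39/40 ∈ [52/55, 1) → index 11

1 2 2 3 4 5 7 8 8 9 10 11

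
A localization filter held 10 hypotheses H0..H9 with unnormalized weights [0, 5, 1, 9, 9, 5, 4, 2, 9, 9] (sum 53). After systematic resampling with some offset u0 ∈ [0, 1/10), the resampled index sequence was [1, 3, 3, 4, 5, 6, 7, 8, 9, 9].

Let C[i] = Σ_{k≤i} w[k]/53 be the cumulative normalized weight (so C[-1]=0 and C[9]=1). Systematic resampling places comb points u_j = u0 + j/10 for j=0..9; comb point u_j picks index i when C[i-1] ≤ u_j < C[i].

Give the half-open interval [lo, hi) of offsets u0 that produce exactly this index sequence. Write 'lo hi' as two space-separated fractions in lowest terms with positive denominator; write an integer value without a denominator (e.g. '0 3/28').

14/265 16/265

C = [0, 5/53, 6/53, 15/53, 24/53, 29/53, 33/53, 35/53, 44/53, 1]
j=0 picked index 1: u0 ∈ [0, 5/53)
j=1 picked index 3: u0 ∈ [7/530, 97/530)
j=2 picked index 3: u0 ∈ [-23/265, 22/265)
j=3 picked index 4: u0 ∈ [-9/530, 81/530)
j=4 picked index 5: u0 ∈ [14/265, 39/265)
j=5 picked index 6: u0 ∈ [5/106, 13/106)
j=6 picked index 7: u0 ∈ [6/265, 16/265)
j=7 picked index 8: u0 ∈ [-21/530, 69/530)
j=8 picked index 9: u0 ∈ [8/265, 1/5)
j=9 picked index 9: u0 ∈ [-37/530, 1/10)
intersection: [14/265, 16/265)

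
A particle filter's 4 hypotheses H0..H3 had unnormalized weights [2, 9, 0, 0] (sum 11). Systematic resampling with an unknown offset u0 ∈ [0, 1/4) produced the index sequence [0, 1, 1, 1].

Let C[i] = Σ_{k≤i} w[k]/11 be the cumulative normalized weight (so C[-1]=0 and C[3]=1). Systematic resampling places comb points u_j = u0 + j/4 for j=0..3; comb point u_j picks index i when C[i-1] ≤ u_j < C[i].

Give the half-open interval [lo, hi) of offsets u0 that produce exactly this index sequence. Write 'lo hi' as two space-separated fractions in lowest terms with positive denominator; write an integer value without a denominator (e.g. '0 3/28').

0 2/11

C = [2/11, 1, 1, 1]
j=0 picked index 0: u0 ∈ [0, 2/11)
j=1 picked index 1: u0 ∈ [-3/44, 3/4)
j=2 picked index 1: u0 ∈ [-7/22, 1/2)
j=3 picked index 1: u0 ∈ [-25/44, 1/4)
intersection: [0, 2/11)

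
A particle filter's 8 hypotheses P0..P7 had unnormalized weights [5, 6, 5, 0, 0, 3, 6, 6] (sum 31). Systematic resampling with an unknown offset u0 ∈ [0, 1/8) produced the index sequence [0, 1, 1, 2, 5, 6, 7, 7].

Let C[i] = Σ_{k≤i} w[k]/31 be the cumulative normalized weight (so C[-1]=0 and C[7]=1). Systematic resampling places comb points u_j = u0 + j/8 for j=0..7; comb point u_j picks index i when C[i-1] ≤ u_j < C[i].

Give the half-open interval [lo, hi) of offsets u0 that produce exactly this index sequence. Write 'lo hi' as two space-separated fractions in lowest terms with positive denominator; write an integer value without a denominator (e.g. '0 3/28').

7/124 13/124

C = [5/31, 11/31, 16/31, 16/31, 16/31, 19/31, 25/31, 1]
j=0 picked index 0: u0 ∈ [0, 5/31)
j=1 picked index 1: u0 ∈ [9/248, 57/248)
j=2 picked index 1: u0 ∈ [-11/124, 13/124)
j=3 picked index 2: u0 ∈ [-5/248, 35/248)
j=4 picked index 5: u0 ∈ [1/62, 7/62)
j=5 picked index 6: u0 ∈ [-3/248, 45/248)
j=6 picked index 7: u0 ∈ [7/124, 1/4)
j=7 picked index 7: u0 ∈ [-17/248, 1/8)
intersection: [7/124, 13/124)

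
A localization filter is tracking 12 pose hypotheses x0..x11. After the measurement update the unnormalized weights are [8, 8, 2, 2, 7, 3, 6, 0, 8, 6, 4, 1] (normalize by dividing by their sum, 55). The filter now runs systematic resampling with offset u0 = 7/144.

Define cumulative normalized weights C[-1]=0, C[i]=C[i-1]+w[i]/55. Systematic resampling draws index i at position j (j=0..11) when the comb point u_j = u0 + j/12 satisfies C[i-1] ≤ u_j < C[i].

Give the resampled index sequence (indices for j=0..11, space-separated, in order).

0 0 1 2 4 4 6 6 8 8 9 10

C = [8/55, 16/55, 18/55, 4/11, 27/55, 6/11, 36/55, 36/55, 4/5, 10/11, 54/55, 1]
j=0: u_0=7/144 ∈ [0, 8/55) → index 0
j=1: u_1=19/144 ∈ [0, 8/55) → index 0
j=2: u_2=31/144 ∈ [8/55, 16/55) → index 1
j=3: u_3=43/144 ∈ [16/55, 18/55) → index 2
j=4: u_4=55/144 ∈ [4/11, 27/55) → index 4
j=5: u_5=67/144 ∈ [4/11, 27/55) → index 4
j=6: u_6=79/144 ∈ [6/11, 36/55) → index 6
j=7: u_7=91/144 ∈ [6/11, 36/55) → index 6
j=8: u_8=103/144 ∈ [36/55, 4/5) → index 8
j=9: u_9=115/144 ∈ [36/55, 4/5) → index 8
j=10: u_10=127/144 ∈ [4/5, 10/11) → index 9
j=11: u_11=139/144 ∈ [10/11, 54/55) → index 10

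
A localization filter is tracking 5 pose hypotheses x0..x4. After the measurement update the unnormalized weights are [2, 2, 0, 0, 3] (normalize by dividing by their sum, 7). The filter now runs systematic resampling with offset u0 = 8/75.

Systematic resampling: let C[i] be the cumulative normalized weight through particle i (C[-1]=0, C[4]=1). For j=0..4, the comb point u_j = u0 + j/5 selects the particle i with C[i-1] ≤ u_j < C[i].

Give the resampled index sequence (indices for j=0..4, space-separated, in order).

0 1 1 4 4

C = [2/7, 4/7, 4/7, 4/7, 1]
j=0: u_0=8/75 ∈ [0, 2/7) → index 0
j=1: u_1=23/75 ∈ [2/7, 4/7) → index 1
j=2: u_2=38/75 ∈ [2/7, 4/7) → index 1
j=3: u_3=53/75 ∈ [4/7, 1) → index 4
j=4: u_4=68/75 ∈ [4/7, 1) → index 4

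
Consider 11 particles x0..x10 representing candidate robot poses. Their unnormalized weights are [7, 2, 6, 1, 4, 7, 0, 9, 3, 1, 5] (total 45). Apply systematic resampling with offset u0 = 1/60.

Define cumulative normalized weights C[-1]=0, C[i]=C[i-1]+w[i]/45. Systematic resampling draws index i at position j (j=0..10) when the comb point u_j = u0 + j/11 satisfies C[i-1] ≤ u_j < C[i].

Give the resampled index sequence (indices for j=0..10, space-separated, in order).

C = [7/45, 1/5, 1/3, 16/45, 4/9, 3/5, 3/5, 4/5, 13/15, 8/9, 1]
j=0: u_0=1/60 ∈ [0, 7/45) → index 0
j=1: u_1=71/660 ∈ [0, 7/45) → index 0
j=2: u_2=131/660 ∈ [7/45, 1/5) → index 1
j=3: u_3=191/660 ∈ [1/5, 1/3) → index 2
j=4: u_4=251/660 ∈ [16/45, 4/9) → index 4
j=5: u_5=311/660 ∈ [4/9, 3/5) → index 5
j=6: u_6=371/660 ∈ [4/9, 3/5) → index 5
j=7: u_7=431/660 ∈ [3/5, 4/5) → index 7
j=8: u_8=491/660 ∈ [3/5, 4/5) → index 7
j=9: u_9=551/660 ∈ [4/5, 13/15) → index 8
j=10: u_10=611/660 ∈ [8/9, 1) → index 10

0 0 1 2 4 5 5 7 7 8 10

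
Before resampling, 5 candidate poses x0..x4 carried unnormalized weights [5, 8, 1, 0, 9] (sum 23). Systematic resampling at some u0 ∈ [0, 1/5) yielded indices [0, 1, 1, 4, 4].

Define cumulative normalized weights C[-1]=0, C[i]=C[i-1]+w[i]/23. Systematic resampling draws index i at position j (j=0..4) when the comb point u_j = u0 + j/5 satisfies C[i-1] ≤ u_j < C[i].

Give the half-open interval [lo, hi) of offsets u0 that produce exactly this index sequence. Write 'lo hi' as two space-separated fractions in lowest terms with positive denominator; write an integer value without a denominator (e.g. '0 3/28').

C = [5/23, 13/23, 14/23, 14/23, 1]
j=0 picked index 0: u0 ∈ [0, 5/23)
j=1 picked index 1: u0 ∈ [2/115, 42/115)
j=2 picked index 1: u0 ∈ [-21/115, 19/115)
j=3 picked index 4: u0 ∈ [1/115, 2/5)
j=4 picked index 4: u0 ∈ [-22/115, 1/5)
intersection: [2/115, 19/115)

2/115 19/115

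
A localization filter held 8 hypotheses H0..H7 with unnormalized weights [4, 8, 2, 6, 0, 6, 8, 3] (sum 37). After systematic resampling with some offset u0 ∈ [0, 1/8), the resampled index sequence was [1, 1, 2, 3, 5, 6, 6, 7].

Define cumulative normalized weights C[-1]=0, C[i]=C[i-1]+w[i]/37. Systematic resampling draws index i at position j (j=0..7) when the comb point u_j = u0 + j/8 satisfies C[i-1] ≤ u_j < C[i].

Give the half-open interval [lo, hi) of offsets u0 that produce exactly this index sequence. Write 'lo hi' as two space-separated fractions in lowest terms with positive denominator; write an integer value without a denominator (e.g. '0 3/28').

4/37 1/8

C = [4/37, 12/37, 14/37, 20/37, 20/37, 26/37, 34/37, 1]
j=0 picked index 1: u0 ∈ [4/37, 12/37)
j=1 picked index 1: u0 ∈ [-5/296, 59/296)
j=2 picked index 2: u0 ∈ [11/148, 19/148)
j=3 picked index 3: u0 ∈ [1/296, 49/296)
j=4 picked index 5: u0 ∈ [3/74, 15/74)
j=5 picked index 6: u0 ∈ [23/296, 87/296)
j=6 picked index 6: u0 ∈ [-7/148, 25/148)
j=7 picked index 7: u0 ∈ [13/296, 1/8)
intersection: [4/37, 1/8)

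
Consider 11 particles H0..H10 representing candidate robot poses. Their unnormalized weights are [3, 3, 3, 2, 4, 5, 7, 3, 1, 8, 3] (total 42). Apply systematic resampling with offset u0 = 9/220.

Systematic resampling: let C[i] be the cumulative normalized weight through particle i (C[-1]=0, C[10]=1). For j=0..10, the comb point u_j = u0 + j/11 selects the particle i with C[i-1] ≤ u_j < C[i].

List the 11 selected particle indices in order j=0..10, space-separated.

0 1 3 4 5 6 6 7 9 9 10

C = [1/14, 1/7, 3/14, 11/42, 5/14, 10/21, 9/14, 5/7, 31/42, 13/14, 1]
j=0: u_0=9/220 ∈ [0, 1/14) → index 0
j=1: u_1=29/220 ∈ [1/14, 1/7) → index 1
j=2: u_2=49/220 ∈ [3/14, 11/42) → index 3
j=3: u_3=69/220 ∈ [11/42, 5/14) → index 4
j=4: u_4=89/220 ∈ [5/14, 10/21) → index 5
j=5: u_5=109/220 ∈ [10/21, 9/14) → index 6
j=6: u_6=129/220 ∈ [10/21, 9/14) → index 6
j=7: u_7=149/220 ∈ [9/14, 5/7) → index 7
j=8: u_8=169/220 ∈ [31/42, 13/14) → index 9
j=9: u_9=189/220 ∈ [31/42, 13/14) → index 9
j=10: u_10=19/20 ∈ [13/14, 1) → index 10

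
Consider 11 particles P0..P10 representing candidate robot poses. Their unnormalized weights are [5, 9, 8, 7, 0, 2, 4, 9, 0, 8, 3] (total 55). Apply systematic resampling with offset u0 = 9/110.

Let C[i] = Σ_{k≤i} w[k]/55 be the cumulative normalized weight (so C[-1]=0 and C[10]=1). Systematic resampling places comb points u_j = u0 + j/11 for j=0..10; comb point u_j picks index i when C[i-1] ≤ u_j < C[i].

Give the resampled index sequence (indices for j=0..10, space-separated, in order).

C = [1/11, 14/55, 2/5, 29/55, 29/55, 31/55, 7/11, 4/5, 4/5, 52/55, 1]
j=0: u_0=9/110 ∈ [0, 1/11) → index 0
j=1: u_1=19/110 ∈ [1/11, 14/55) → index 1
j=2: u_2=29/110 ∈ [14/55, 2/5) → index 2
j=3: u_3=39/110 ∈ [14/55, 2/5) → index 2
j=4: u_4=49/110 ∈ [2/5, 29/55) → index 3
j=5: u_5=59/110 ∈ [29/55, 31/55) → index 5
j=6: u_6=69/110 ∈ [31/55, 7/11) → index 6
j=7: u_7=79/110 ∈ [7/11, 4/5) → index 7
j=8: u_8=89/110 ∈ [4/5, 52/55) → index 9
j=9: u_9=9/10 ∈ [4/5, 52/55) → index 9
j=10: u_10=109/110 ∈ [52/55, 1) → index 10

0 1 2 2 3 5 6 7 9 9 10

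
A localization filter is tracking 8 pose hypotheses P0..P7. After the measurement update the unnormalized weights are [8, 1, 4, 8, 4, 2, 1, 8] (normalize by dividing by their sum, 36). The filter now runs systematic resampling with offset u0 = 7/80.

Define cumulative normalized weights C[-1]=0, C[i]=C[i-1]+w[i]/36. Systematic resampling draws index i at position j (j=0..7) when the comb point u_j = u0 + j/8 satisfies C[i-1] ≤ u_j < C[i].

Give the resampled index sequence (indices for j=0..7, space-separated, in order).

0 0 2 3 4 5 7 7

C = [2/9, 1/4, 13/36, 7/12, 25/36, 3/4, 7/9, 1]
j=0: u_0=7/80 ∈ [0, 2/9) → index 0
j=1: u_1=17/80 ∈ [0, 2/9) → index 0
j=2: u_2=27/80 ∈ [1/4, 13/36) → index 2
j=3: u_3=37/80 ∈ [13/36, 7/12) → index 3
j=4: u_4=47/80 ∈ [7/12, 25/36) → index 4
j=5: u_5=57/80 ∈ [25/36, 3/4) → index 5
j=6: u_6=67/80 ∈ [7/9, 1) → index 7
j=7: u_7=77/80 ∈ [7/9, 1) → index 7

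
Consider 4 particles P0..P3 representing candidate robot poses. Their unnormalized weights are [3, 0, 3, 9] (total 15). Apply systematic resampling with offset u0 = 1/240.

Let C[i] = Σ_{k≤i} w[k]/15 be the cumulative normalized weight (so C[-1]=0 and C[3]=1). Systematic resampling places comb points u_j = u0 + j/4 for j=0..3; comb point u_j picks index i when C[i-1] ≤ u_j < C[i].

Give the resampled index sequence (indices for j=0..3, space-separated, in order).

C = [1/5, 1/5, 2/5, 1]
j=0: u_0=1/240 ∈ [0, 1/5) → index 0
j=1: u_1=61/240 ∈ [1/5, 2/5) → index 2
j=2: u_2=121/240 ∈ [2/5, 1) → index 3
j=3: u_3=181/240 ∈ [2/5, 1) → index 3

0 2 3 3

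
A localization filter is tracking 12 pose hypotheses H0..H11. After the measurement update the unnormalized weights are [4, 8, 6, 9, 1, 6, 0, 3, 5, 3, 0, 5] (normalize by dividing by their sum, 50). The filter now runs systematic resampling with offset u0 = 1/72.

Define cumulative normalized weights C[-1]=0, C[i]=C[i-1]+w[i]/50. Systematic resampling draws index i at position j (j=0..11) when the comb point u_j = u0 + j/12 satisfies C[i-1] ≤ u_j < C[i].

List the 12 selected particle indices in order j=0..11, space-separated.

C = [2/25, 6/25, 9/25, 27/50, 14/25, 17/25, 17/25, 37/50, 21/25, 9/10, 9/10, 1]
j=0: u_0=1/72 ∈ [0, 2/25) → index 0
j=1: u_1=7/72 ∈ [2/25, 6/25) → index 1
j=2: u_2=13/72 ∈ [2/25, 6/25) → index 1
j=3: u_3=19/72 ∈ [6/25, 9/25) → index 2
j=4: u_4=25/72 ∈ [6/25, 9/25) → index 2
j=5: u_5=31/72 ∈ [9/25, 27/50) → index 3
j=6: u_6=37/72 ∈ [9/25, 27/50) → index 3
j=7: u_7=43/72 ∈ [14/25, 17/25) → index 5
j=8: u_8=49/72 ∈ [17/25, 37/50) → index 7
j=9: u_9=55/72 ∈ [37/50, 21/25) → index 8
j=10: u_10=61/72 ∈ [21/25, 9/10) → index 9
j=11: u_11=67/72 ∈ [9/10, 1) → index 11

0 1 1 2 2 3 3 5 7 8 9 11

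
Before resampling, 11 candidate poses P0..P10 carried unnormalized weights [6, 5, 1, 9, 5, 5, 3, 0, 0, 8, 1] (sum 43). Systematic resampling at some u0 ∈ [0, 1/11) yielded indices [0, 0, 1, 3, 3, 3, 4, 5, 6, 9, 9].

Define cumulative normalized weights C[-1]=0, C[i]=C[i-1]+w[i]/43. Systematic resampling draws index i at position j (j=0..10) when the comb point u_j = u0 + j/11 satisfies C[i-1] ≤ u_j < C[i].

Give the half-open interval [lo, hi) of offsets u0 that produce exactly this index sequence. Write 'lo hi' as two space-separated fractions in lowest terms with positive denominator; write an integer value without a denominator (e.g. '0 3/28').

C = [6/43, 11/43, 12/43, 21/43, 26/43, 31/43, 34/43, 34/43, 34/43, 42/43, 1]
j=0 picked index 0: u0 ∈ [0, 6/43)
j=1 picked index 0: u0 ∈ [-1/11, 23/473)
j=2 picked index 1: u0 ∈ [-20/473, 35/473)
j=3 picked index 3: u0 ∈ [3/473, 102/473)
j=4 picked index 3: u0 ∈ [-40/473, 59/473)
j=5 picked index 3: u0 ∈ [-83/473, 16/473)
j=6 picked index 4: u0 ∈ [-27/473, 28/473)
j=7 picked index 5: u0 ∈ [-15/473, 40/473)
j=8 picked index 6: u0 ∈ [-3/473, 30/473)
j=9 picked index 9: u0 ∈ [-13/473, 75/473)
j=10 picked index 9: u0 ∈ [-56/473, 32/473)
intersection: [3/473, 16/473)

3/473 16/473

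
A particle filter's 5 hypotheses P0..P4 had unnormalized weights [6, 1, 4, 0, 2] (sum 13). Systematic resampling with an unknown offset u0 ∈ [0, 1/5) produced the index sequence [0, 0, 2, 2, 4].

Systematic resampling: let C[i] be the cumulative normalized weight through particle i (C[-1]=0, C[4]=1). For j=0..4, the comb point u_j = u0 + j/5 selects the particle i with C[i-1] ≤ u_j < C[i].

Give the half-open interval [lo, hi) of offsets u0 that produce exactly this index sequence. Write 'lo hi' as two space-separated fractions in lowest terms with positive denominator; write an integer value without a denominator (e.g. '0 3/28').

C = [6/13, 7/13, 11/13, 11/13, 1]
j=0 picked index 0: u0 ∈ [0, 6/13)
j=1 picked index 0: u0 ∈ [-1/5, 17/65)
j=2 picked index 2: u0 ∈ [9/65, 29/65)
j=3 picked index 2: u0 ∈ [-4/65, 16/65)
j=4 picked index 4: u0 ∈ [3/65, 1/5)
intersection: [9/65, 1/5)

9/65 1/5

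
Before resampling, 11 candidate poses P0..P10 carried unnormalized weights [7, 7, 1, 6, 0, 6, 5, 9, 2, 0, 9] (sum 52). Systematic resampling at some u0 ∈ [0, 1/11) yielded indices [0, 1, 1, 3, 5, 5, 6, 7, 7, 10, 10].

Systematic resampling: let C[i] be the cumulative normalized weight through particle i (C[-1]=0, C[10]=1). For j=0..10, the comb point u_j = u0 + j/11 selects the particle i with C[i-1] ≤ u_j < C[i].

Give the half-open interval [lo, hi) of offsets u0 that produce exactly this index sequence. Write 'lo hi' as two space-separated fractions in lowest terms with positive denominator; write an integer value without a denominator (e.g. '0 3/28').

25/572 35/572

C = [7/52, 7/26, 15/52, 21/52, 21/52, 27/52, 8/13, 41/52, 43/52, 43/52, 1]
j=0 picked index 0: u0 ∈ [0, 7/52)
j=1 picked index 1: u0 ∈ [25/572, 51/286)
j=2 picked index 1: u0 ∈ [-27/572, 25/286)
j=3 picked index 3: u0 ∈ [9/572, 75/572)
j=4 picked index 5: u0 ∈ [23/572, 89/572)
j=5 picked index 5: u0 ∈ [-29/572, 37/572)
j=6 picked index 6: u0 ∈ [-15/572, 10/143)
j=7 picked index 7: u0 ∈ [-3/143, 87/572)
j=8 picked index 7: u0 ∈ [-16/143, 35/572)
j=9 picked index 10: u0 ∈ [5/572, 2/11)
j=10 picked index 10: u0 ∈ [-47/572, 1/11)
intersection: [25/572, 35/572)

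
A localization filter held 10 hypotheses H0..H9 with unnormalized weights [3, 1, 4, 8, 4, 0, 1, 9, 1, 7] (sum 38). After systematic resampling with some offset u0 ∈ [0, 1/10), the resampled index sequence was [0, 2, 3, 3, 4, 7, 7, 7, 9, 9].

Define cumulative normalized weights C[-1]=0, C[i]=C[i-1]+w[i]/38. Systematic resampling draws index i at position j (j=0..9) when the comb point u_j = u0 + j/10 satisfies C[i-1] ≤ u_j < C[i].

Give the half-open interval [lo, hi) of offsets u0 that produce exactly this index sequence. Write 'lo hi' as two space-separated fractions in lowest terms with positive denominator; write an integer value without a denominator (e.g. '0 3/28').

C = [3/38, 2/19, 4/19, 8/19, 10/19, 10/19, 21/38, 15/19, 31/38, 1]
j=0 picked index 0: u0 ∈ [0, 3/38)
j=1 picked index 2: u0 ∈ [1/190, 21/190)
j=2 picked index 3: u0 ∈ [1/95, 21/95)
j=3 picked index 3: u0 ∈ [-17/190, 23/190)
j=4 picked index 4: u0 ∈ [2/95, 12/95)
j=5 picked index 7: u0 ∈ [1/19, 11/38)
j=6 picked index 7: u0 ∈ [-9/190, 18/95)
j=7 picked index 7: u0 ∈ [-14/95, 17/190)
j=8 picked index 9: u0 ∈ [3/190, 1/5)
j=9 picked index 9: u0 ∈ [-8/95, 1/10)
intersection: [1/19, 3/38)

1/19 3/38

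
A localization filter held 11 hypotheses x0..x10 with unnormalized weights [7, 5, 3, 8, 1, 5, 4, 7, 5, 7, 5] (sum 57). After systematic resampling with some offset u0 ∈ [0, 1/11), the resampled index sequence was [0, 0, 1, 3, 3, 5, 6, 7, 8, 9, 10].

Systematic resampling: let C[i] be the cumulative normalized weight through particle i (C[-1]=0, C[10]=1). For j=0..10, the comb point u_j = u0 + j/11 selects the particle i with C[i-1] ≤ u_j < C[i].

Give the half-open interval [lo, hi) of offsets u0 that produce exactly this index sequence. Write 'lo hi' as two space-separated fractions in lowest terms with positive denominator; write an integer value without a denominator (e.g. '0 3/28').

C = [7/57, 4/19, 5/19, 23/57, 8/19, 29/57, 11/19, 40/57, 15/19, 52/57, 1]
j=0 picked index 0: u0 ∈ [0, 7/57)
j=1 picked index 0: u0 ∈ [-1/11, 20/627)
j=2 picked index 1: u0 ∈ [-37/627, 6/209)
j=3 picked index 3: u0 ∈ [-2/209, 82/627)
j=4 picked index 3: u0 ∈ [-21/209, 25/627)
j=5 picked index 5: u0 ∈ [-7/209, 34/627)
j=6 picked index 6: u0 ∈ [-23/627, 7/209)
j=7 picked index 7: u0 ∈ [-12/209, 41/627)
j=8 picked index 8: u0 ∈ [-16/627, 13/209)
j=9 picked index 9: u0 ∈ [-6/209, 59/627)
j=10 picked index 10: u0 ∈ [2/627, 1/11)
intersection: [2/627, 6/209)

2/627 6/209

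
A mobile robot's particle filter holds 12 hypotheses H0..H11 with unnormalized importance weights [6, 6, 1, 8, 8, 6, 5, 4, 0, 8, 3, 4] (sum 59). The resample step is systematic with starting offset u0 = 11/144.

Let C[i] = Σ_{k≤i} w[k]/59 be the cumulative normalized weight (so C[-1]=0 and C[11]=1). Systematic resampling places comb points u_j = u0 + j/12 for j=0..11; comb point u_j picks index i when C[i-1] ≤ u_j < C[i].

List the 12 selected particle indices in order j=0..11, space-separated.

C = [6/59, 12/59, 13/59, 21/59, 29/59, 35/59, 40/59, 44/59, 44/59, 52/59, 55/59, 1]
j=0: u_0=11/144 ∈ [0, 6/59) → index 0
j=1: u_1=23/144 ∈ [6/59, 12/59) → index 1
j=2: u_2=35/144 ∈ [13/59, 21/59) → index 3
j=3: u_3=47/144 ∈ [13/59, 21/59) → index 3
j=4: u_4=59/144 ∈ [21/59, 29/59) → index 4
j=5: u_5=71/144 ∈ [29/59, 35/59) → index 5
j=6: u_6=83/144 ∈ [29/59, 35/59) → index 5
j=7: u_7=95/144 ∈ [35/59, 40/59) → index 6
j=8: u_8=107/144 ∈ [40/59, 44/59) → index 7
j=9: u_9=119/144 ∈ [44/59, 52/59) → index 9
j=10: u_10=131/144 ∈ [52/59, 55/59) → index 10
j=11: u_11=143/144 ∈ [55/59, 1) → index 11

0 1 3 3 4 5 5 6 7 9 10 11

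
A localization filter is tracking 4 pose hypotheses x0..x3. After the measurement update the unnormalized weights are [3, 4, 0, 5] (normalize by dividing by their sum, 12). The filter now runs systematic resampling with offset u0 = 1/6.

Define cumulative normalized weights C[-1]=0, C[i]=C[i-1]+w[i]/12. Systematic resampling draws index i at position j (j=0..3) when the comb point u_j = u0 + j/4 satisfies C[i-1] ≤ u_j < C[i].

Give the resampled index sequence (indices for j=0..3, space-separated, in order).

C = [1/4, 7/12, 7/12, 1]
j=0: u_0=1/6 ∈ [0, 1/4) → index 0
j=1: u_1=5/12 ∈ [1/4, 7/12) → index 1
j=2: u_2=2/3 ∈ [7/12, 1) → index 3
j=3: u_3=11/12 ∈ [7/12, 1) → index 3

0 1 3 3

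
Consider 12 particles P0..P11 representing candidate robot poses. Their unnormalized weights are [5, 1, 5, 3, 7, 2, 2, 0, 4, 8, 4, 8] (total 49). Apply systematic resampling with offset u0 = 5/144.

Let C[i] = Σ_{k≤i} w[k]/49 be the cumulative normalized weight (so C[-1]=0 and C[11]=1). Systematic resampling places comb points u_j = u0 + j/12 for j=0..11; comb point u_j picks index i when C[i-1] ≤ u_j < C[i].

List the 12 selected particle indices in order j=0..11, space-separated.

C = [5/49, 6/49, 11/49, 2/7, 3/7, 23/49, 25/49, 25/49, 29/49, 37/49, 41/49, 1]
j=0: u_0=5/144 ∈ [0, 5/49) → index 0
j=1: u_1=17/144 ∈ [5/49, 6/49) → index 1
j=2: u_2=29/144 ∈ [6/49, 11/49) → index 2
j=3: u_3=41/144 ∈ [11/49, 2/7) → index 3
j=4: u_4=53/144 ∈ [2/7, 3/7) → index 4
j=5: u_5=65/144 ∈ [3/7, 23/49) → index 5
j=6: u_6=77/144 ∈ [25/49, 29/49) → index 8
j=7: u_7=89/144 ∈ [29/49, 37/49) → index 9
j=8: u_8=101/144 ∈ [29/49, 37/49) → index 9
j=9: u_9=113/144 ∈ [37/49, 41/49) → index 10
j=10: u_10=125/144 ∈ [41/49, 1) → index 11
j=11: u_11=137/144 ∈ [41/49, 1) → index 11

0 1 2 3 4 5 8 9 9 10 11 11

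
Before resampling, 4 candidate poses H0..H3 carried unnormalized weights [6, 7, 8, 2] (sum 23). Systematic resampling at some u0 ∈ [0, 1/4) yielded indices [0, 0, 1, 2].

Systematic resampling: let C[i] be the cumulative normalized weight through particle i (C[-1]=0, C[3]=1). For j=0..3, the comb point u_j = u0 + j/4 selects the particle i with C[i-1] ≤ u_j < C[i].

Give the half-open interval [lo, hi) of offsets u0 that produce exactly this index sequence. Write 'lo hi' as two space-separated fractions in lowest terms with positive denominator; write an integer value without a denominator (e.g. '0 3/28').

C = [6/23, 13/23, 21/23, 1]
j=0 picked index 0: u0 ∈ [0, 6/23)
j=1 picked index 0: u0 ∈ [-1/4, 1/92)
j=2 picked index 1: u0 ∈ [-11/46, 3/46)
j=3 picked index 2: u0 ∈ [-17/92, 15/92)
intersection: [0, 1/92)

0 1/92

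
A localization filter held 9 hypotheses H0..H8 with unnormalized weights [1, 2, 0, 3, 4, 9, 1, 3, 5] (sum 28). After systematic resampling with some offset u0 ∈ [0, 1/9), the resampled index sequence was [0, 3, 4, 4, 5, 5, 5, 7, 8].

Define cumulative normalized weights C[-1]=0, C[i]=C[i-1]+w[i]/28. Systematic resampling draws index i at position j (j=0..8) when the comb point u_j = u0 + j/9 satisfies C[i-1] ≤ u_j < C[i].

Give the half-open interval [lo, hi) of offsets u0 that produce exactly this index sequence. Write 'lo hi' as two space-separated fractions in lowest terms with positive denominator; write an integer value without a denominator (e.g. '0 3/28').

C = [1/28, 3/28, 3/28, 3/14, 5/14, 19/28, 5/7, 23/28, 1]
j=0 picked index 0: u0 ∈ [0, 1/28)
j=1 picked index 3: u0 ∈ [-1/252, 13/126)
j=2 picked index 4: u0 ∈ [-1/126, 17/126)
j=3 picked index 4: u0 ∈ [-5/42, 1/42)
j=4 picked index 5: u0 ∈ [-11/126, 59/252)
j=5 picked index 5: u0 ∈ [-25/126, 31/252)
j=6 picked index 5: u0 ∈ [-13/42, 1/84)
j=7 picked index 7: u0 ∈ [-4/63, 11/252)
j=8 picked index 8: u0 ∈ [-17/252, 1/9)
intersection: [0, 1/84)

0 1/84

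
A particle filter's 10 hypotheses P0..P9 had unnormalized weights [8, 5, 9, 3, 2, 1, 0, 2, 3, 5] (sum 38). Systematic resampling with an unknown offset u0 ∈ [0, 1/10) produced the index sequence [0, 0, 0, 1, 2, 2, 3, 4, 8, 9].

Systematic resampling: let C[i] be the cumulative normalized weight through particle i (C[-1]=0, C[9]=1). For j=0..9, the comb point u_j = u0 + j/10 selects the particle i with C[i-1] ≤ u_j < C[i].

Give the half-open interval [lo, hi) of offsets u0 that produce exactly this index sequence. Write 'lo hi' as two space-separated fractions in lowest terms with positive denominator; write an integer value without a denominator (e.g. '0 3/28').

0 1/95

C = [4/19, 13/38, 11/19, 25/38, 27/38, 14/19, 14/19, 15/19, 33/38, 1]
j=0 picked index 0: u0 ∈ [0, 4/19)
j=1 picked index 0: u0 ∈ [-1/10, 21/190)
j=2 picked index 0: u0 ∈ [-1/5, 1/95)
j=3 picked index 1: u0 ∈ [-17/190, 4/95)
j=4 picked index 2: u0 ∈ [-11/190, 17/95)
j=5 picked index 2: u0 ∈ [-3/19, 3/38)
j=6 picked index 3: u0 ∈ [-2/95, 11/190)
j=7 picked index 4: u0 ∈ [-4/95, 1/95)
j=8 picked index 8: u0 ∈ [-1/95, 13/190)
j=9 picked index 9: u0 ∈ [-3/95, 1/10)
intersection: [0, 1/95)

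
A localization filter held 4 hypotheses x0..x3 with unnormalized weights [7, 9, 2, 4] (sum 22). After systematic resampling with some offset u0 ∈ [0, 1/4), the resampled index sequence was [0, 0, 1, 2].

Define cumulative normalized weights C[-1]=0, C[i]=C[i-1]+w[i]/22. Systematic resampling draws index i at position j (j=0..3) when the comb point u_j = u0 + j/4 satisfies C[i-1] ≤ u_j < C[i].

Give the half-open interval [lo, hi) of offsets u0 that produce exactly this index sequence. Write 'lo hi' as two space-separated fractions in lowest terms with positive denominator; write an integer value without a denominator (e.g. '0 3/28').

0 3/44

C = [7/22, 8/11, 9/11, 1]
j=0 picked index 0: u0 ∈ [0, 7/22)
j=1 picked index 0: u0 ∈ [-1/4, 3/44)
j=2 picked index 1: u0 ∈ [-2/11, 5/22)
j=3 picked index 2: u0 ∈ [-1/44, 3/44)
intersection: [0, 3/44)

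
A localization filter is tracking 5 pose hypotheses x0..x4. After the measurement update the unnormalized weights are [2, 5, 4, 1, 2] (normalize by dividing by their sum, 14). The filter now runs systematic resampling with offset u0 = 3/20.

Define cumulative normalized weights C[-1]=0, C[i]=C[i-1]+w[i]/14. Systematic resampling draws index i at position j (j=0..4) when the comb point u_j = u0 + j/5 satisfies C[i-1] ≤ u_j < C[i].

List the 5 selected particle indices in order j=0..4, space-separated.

C = [1/7, 1/2, 11/14, 6/7, 1]
j=0: u_0=3/20 ∈ [1/7, 1/2) → index 1
j=1: u_1=7/20 ∈ [1/7, 1/2) → index 1
j=2: u_2=11/20 ∈ [1/2, 11/14) → index 2
j=3: u_3=3/4 ∈ [1/2, 11/14) → index 2
j=4: u_4=19/20 ∈ [6/7, 1) → index 4

1 1 2 2 4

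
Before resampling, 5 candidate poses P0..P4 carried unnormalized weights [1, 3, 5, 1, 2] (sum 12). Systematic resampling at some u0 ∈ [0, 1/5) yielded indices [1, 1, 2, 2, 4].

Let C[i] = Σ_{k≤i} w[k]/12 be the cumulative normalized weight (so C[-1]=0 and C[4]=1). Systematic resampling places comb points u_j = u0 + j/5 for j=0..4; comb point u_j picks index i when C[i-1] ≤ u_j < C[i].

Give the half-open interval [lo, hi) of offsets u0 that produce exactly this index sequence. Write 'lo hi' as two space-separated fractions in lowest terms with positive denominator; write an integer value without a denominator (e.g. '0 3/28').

1/12 2/15

C = [1/12, 1/3, 3/4, 5/6, 1]
j=0 picked index 1: u0 ∈ [1/12, 1/3)
j=1 picked index 1: u0 ∈ [-7/60, 2/15)
j=2 picked index 2: u0 ∈ [-1/15, 7/20)
j=3 picked index 2: u0 ∈ [-4/15, 3/20)
j=4 picked index 4: u0 ∈ [1/30, 1/5)
intersection: [1/12, 2/15)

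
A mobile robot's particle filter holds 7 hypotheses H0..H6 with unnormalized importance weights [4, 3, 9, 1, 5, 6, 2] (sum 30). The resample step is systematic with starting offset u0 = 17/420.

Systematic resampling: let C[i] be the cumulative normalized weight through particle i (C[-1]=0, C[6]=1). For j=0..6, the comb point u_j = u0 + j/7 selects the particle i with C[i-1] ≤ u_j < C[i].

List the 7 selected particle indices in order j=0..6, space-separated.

C = [2/15, 7/30, 8/15, 17/30, 11/15, 14/15, 1]
j=0: u_0=17/420 ∈ [0, 2/15) → index 0
j=1: u_1=11/60 ∈ [2/15, 7/30) → index 1
j=2: u_2=137/420 ∈ [7/30, 8/15) → index 2
j=3: u_3=197/420 ∈ [7/30, 8/15) → index 2
j=4: u_4=257/420 ∈ [17/30, 11/15) → index 4
j=5: u_5=317/420 ∈ [11/15, 14/15) → index 5
j=6: u_6=377/420 ∈ [11/15, 14/15) → index 5

0 1 2 2 4 5 5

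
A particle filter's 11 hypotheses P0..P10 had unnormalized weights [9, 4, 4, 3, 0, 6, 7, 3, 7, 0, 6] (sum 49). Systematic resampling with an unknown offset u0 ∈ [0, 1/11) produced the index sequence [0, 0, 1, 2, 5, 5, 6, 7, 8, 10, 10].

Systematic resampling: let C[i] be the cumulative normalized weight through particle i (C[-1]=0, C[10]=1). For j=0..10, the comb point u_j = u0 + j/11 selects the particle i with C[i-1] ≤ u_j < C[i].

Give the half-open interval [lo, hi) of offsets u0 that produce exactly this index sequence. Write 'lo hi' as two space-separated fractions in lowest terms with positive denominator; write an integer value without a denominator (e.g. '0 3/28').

32/539 40/539

C = [9/49, 13/49, 17/49, 20/49, 20/49, 26/49, 33/49, 36/49, 43/49, 43/49, 1]
j=0 picked index 0: u0 ∈ [0, 9/49)
j=1 picked index 0: u0 ∈ [-1/11, 50/539)
j=2 picked index 1: u0 ∈ [1/539, 45/539)
j=3 picked index 2: u0 ∈ [-4/539, 40/539)
j=4 picked index 5: u0 ∈ [24/539, 90/539)
j=5 picked index 5: u0 ∈ [-25/539, 41/539)
j=6 picked index 6: u0 ∈ [-8/539, 69/539)
j=7 picked index 7: u0 ∈ [20/539, 53/539)
j=8 picked index 8: u0 ∈ [4/539, 81/539)
j=9 picked index 10: u0 ∈ [32/539, 2/11)
j=10 picked index 10: u0 ∈ [-17/539, 1/11)
intersection: [32/539, 40/539)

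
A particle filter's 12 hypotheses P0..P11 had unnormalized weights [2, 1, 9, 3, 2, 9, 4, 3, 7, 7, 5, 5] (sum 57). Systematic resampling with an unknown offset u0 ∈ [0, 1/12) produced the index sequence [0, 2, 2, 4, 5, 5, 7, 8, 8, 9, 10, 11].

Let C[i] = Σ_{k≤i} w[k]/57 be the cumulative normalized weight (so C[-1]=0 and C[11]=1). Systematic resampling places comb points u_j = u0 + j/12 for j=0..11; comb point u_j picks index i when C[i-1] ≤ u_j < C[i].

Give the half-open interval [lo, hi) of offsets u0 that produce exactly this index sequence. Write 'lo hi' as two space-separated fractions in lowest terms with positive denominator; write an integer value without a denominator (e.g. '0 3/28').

1/38 2/57

C = [2/57, 1/19, 4/19, 5/19, 17/57, 26/57, 10/19, 11/19, 40/57, 47/57, 52/57, 1]
j=0 picked index 0: u0 ∈ [0, 2/57)
j=1 picked index 2: u0 ∈ [-7/228, 29/228)
j=2 picked index 2: u0 ∈ [-13/114, 5/114)
j=3 picked index 4: u0 ∈ [1/76, 11/228)
j=4 picked index 5: u0 ∈ [-2/57, 7/57)
j=5 picked index 5: u0 ∈ [-9/76, 3/76)
j=6 picked index 7: u0 ∈ [1/38, 3/38)
j=7 picked index 8: u0 ∈ [-1/228, 9/76)
j=8 picked index 8: u0 ∈ [-5/57, 2/57)
j=9 picked index 9: u0 ∈ [-11/228, 17/228)
j=10 picked index 10: u0 ∈ [-1/114, 3/38)
j=11 picked index 11: u0 ∈ [-1/228, 1/12)
intersection: [1/38, 2/57)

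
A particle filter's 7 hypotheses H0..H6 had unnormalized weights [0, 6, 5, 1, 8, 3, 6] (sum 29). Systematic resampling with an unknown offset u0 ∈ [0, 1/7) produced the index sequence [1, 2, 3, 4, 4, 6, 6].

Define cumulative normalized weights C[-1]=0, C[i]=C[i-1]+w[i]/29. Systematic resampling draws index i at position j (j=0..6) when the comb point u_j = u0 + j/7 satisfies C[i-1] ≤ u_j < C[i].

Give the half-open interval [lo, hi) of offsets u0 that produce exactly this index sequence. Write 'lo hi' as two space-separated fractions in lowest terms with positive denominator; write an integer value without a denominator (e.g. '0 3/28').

19/203 24/203

C = [0, 6/29, 11/29, 12/29, 20/29, 23/29, 1]
j=0 picked index 1: u0 ∈ [0, 6/29)
j=1 picked index 2: u0 ∈ [13/203, 48/203)
j=2 picked index 3: u0 ∈ [19/203, 26/203)
j=3 picked index 4: u0 ∈ [-3/203, 53/203)
j=4 picked index 4: u0 ∈ [-32/203, 24/203)
j=5 picked index 6: u0 ∈ [16/203, 2/7)
j=6 picked index 6: u0 ∈ [-13/203, 1/7)
intersection: [19/203, 24/203)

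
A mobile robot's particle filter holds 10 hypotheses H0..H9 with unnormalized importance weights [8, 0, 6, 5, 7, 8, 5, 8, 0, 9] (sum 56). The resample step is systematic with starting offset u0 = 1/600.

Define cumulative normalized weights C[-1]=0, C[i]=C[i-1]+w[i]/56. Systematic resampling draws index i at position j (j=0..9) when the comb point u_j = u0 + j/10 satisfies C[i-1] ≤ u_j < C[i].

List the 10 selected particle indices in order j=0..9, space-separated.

C = [1/7, 1/7, 1/4, 19/56, 13/28, 17/28, 39/56, 47/56, 47/56, 1]
j=0: u_0=1/600 ∈ [0, 1/7) → index 0
j=1: u_1=61/600 ∈ [0, 1/7) → index 0
j=2: u_2=121/600 ∈ [1/7, 1/4) → index 2
j=3: u_3=181/600 ∈ [1/4, 19/56) → index 3
j=4: u_4=241/600 ∈ [19/56, 13/28) → index 4
j=5: u_5=301/600 ∈ [13/28, 17/28) → index 5
j=6: u_6=361/600 ∈ [13/28, 17/28) → index 5
j=7: u_7=421/600 ∈ [39/56, 47/56) → index 7
j=8: u_8=481/600 ∈ [39/56, 47/56) → index 7
j=9: u_9=541/600 ∈ [47/56, 1) → index 9

0 0 2 3 4 5 5 7 7 9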